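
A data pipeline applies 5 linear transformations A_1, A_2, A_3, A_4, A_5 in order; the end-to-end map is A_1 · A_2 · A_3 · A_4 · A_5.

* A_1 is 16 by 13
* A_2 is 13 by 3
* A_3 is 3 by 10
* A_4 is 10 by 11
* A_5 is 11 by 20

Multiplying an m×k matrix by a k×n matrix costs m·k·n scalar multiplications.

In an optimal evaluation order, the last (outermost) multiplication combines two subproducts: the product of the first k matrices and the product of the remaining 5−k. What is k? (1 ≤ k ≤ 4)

2

Adjacent pairs: A_1A_2 = 16·13·3 = 624; A_2A_3 = 13·3·10 = 390; A_3A_4 = 3·10·11 = 330; A_4A_5 = 10·11·20 = 2200.
Length 3: A_1..A_3: k=1: 0+390+16·13·10=2470; k=2: 624+0+16·3·10=1104 → min 1104 | A_2..A_4: k=2: 0+330+13·3·11=759; k=3: 390+0+13·10·11=1820 → min 759 | A_3..A_5: k=3: 0+2200+3·10·20=2800; k=4: 330+0+3·11·20=990 → min 990.
Length 4: A_1..A_4: k=1: 0+759+16·13·11=3047; k=2: 624+330+16·3·11=1482; k=3: 1104+0+16·10·11=2864 → min 1482 | A_2..A_5: k=2: 0+990+13·3·20=1770; k=3: 390+2200+13·10·20=5190; k=4: 759+0+13·11·20=3619 → min 1770.
Top-level splits: k=1: (A_1..A_1)·(A_2..A_5) → 0+1770+16·13·20 = 5930; k=2: (A_1..A_2)·(A_3..A_5) → 624+990+16·3·20 = 2574; k=3: (A_1..A_3)·(A_4..A_5) → 1104+2200+16·10·20 = 6504; k=4: (A_1..A_4)·(A_5..A_5) → 1482+0+16·11·20 = 5002.
Best split is after A_2, i.e. k = 2.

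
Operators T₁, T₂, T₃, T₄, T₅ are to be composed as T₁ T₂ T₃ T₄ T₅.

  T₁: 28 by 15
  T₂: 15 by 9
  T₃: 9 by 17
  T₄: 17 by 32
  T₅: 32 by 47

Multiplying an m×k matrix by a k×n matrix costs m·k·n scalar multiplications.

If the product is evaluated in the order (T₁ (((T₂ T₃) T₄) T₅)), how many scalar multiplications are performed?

(T₂ T₃): 15×9 by 9×17 → 15×17, cost 15·9·17 = 2295
((T₂ T₃) T₄): 15×17 by 17×32 → 15×32, cost 15·17·32 = 8160; cumulative 10455
(((T₂ T₃) T₄) T₅): 15×32 by 32×47 → 15×47, cost 15·32·47 = 22560; cumulative 33015
(T₁ (((T₂ T₃) T₄) T₅)): 28×15 by 15×47 → 28×47, cost 28·15·47 = 19740; cumulative 52755
Total: 52755 scalar multiplications.

52755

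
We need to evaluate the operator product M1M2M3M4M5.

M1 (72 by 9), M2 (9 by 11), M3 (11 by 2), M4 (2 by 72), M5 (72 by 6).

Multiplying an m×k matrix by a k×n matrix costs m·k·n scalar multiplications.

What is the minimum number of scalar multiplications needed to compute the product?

Adjacent pairs: M1M2 = 72·9·11 = 7128; M2M3 = 9·11·2 = 198; M3M4 = 11·2·72 = 1584; M4M5 = 2·72·6 = 864.
Length 3: M1..M3: k=1: 0+198+72·9·2=1494; k=2: 7128+0+72·11·2=8712 → min 1494 | M2..M4: k=2: 0+1584+9·11·72=8712; k=3: 198+0+9·2·72=1494 → min 1494 | M3..M5: k=3: 0+864+11·2·6=996; k=4: 1584+0+11·72·6=6336 → min 996.
Length 4: M1..M4: k=1: 0+1494+72·9·72=48150; k=2: 7128+1584+72·11·72=65736; k=3: 1494+0+72·2·72=11862 → min 11862 | M2..M5: k=2: 0+996+9·11·6=1590; k=3: 198+864+9·2·6=1170; k=4: 1494+0+9·72·6=5382 → min 1170.
Length 5: M1..M5: k=1: 0+1170+72·9·6=5058; k=2: 7128+996+72·11·6=12876; k=3: 1494+864+72·2·6=3222; k=4: 11862+0+72·72·6=42966 → min 3222.
Optimal order: ((M1(M2M3))(M4M5)) with cost 3222.

3222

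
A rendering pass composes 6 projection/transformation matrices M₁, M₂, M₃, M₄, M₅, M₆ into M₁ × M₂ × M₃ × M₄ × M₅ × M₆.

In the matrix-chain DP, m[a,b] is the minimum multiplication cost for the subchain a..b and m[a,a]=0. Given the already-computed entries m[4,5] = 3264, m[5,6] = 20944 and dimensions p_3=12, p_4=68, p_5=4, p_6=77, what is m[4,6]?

m[4,6] = min over k∈[4,5] of m[4,k]+m[k+1,6]+p_{3}·p_k·p_{6}.
k=4: 0 + 20944 + 12·68·77 = 83776; k=5: 3264 + 0 + 12·4·77 = 6960.
Minimum: 6960 at k=5.

6960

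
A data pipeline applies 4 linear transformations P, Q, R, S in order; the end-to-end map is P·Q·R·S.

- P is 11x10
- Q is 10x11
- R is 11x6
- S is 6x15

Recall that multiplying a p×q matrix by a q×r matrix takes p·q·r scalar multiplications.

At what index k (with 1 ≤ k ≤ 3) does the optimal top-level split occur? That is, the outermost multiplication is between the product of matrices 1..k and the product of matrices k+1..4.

Adjacent pairs: PQ = 11·10·11 = 1210; QR = 10·11·6 = 660; RS = 11·6·15 = 990.
Length 3: P..R: k=1: 0+660+11·10·6=1320; k=2: 1210+0+11·11·6=1936 → min 1320 | Q..S: k=2: 0+990+10·11·15=2640; k=3: 660+0+10·6·15=1560 → min 1560.
Top-level splits: k=1: (P..P)·(Q..S) → 0+1560+11·10·15 = 3210; k=2: (P..Q)·(R..S) → 1210+990+11·11·15 = 4015; k=3: (P..R)·(S..S) → 1320+0+11·6·15 = 2310.
Best split is after R, i.e. k = 3.

3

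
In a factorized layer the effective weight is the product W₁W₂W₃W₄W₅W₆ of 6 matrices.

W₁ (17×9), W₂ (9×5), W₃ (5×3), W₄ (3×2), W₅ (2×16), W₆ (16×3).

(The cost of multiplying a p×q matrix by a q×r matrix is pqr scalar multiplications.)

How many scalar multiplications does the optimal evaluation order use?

624

Adjacent pairs: W₁W₂ = 17·9·5 = 765; W₂W₃ = 9·5·3 = 135; W₃W₄ = 5·3·2 = 30; W₄W₅ = 3·2·16 = 96; W₅W₆ = 2·16·3 = 96.
Length 3: W₁..W₃: k=1: 0+135+17·9·3=594; k=2: 765+0+17·5·3=1020 → min 594 | W₂..W₄: k=2: 0+30+9·5·2=120; k=3: 135+0+9·3·2=189 → min 120 | W₃..W₅: k=3: 0+96+5·3·16=336; k=4: 30+0+5·2·16=190 → min 190 | W₄..W₆: k=4: 0+96+3·2·3=114; k=5: 96+0+3·16·3=240 → min 114.
Length 4: W₁..W₄: k=1: 0+120+17·9·2=426; k=2: 765+30+17·5·2=965; k=3: 594+0+17·3·2=696 → min 426 | W₂..W₅: k=2: 0+190+9·5·16=910; k=3: 135+96+9·3·16=663; k=4: 120+0+9·2·16=408 → min 408 | W₃..W₆: k=3: 0+114+5·3·3=159; k=4: 30+96+5·2·3=156; k=5: 190+0+5·16·3=430 → min 156.
Length 5: W₁..W₅: k=1: 0+408+17·9·16=2856; k=2: 765+190+17·5·16=2315; k=3: 594+96+17·3·16=1506; k=4: 426+0+17·2·16=970 → min 970 | W₂..W₆: k=2: 0+156+9·5·3=291; k=3: 135+114+9·3·3=330; k=4: 120+96+9·2·3=270; k=5: 408+0+9·16·3=840 → min 270.
Length 6: W₁..W₆: k=1: 0+270+17·9·3=729; k=2: 765+156+17·5·3=1176; k=3: 594+114+17·3·3=861; k=4: 426+96+17·2·3=624; k=5: 970+0+17·16·3=1786 → min 624.
Optimal order: ((W₁(W₂(W₃W₄)))(W₅W₆)) with cost 624.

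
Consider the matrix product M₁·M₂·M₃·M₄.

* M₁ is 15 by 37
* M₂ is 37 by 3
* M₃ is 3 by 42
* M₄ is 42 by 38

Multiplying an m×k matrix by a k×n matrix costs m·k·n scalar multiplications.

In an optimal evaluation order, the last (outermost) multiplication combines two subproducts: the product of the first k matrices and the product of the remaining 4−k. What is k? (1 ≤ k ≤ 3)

Adjacent pairs: M₁M₂ = 15·37·3 = 1665; M₂M₃ = 37·3·42 = 4662; M₃M₄ = 3·42·38 = 4788.
Length 3: M₁..M₃: k=1: 0+4662+15·37·42=27972; k=2: 1665+0+15·3·42=3555 → min 3555 | M₂..M₄: k=2: 0+4788+37·3·38=9006; k=3: 4662+0+37·42·38=63714 → min 9006.
Top-level splits: k=1: (M₁..M₁)·(M₂..M₄) → 0+9006+15·37·38 = 30096; k=2: (M₁..M₂)·(M₃..M₄) → 1665+4788+15·3·38 = 8163; k=3: (M₁..M₃)·(M₄..M₄) → 3555+0+15·42·38 = 27495.
Best split is after M₂, i.e. k = 2.

2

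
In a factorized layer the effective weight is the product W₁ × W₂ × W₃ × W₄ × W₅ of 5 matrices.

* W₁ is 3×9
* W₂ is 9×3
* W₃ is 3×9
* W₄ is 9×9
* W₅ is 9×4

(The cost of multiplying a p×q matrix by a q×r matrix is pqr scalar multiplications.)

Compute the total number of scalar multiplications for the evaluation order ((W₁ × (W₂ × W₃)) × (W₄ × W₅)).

918

(W₂ × W₃): 9×3 by 3×9 → 9×9, cost 9·3·9 = 243
(W₁ × (W₂ × W₃)): 3×9 by 9×9 → 3×9, cost 3·9·9 = 243; cumulative 486
(W₄ × W₅): 9×9 by 9×4 → 9×4, cost 9·9·4 = 324
((W₁ × (W₂ × W₃)) × (W₄ × W₅)): 3×9 by 9×4 → 3×4, cost 3·9·4 = 108; cumulative 918
Total: 918 scalar multiplications.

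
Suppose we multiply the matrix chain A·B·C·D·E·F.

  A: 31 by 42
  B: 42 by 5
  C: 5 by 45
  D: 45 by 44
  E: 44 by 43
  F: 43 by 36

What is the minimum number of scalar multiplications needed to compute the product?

39190

Adjacent pairs: AB = 31·42·5 = 6510; BC = 42·5·45 = 9450; CD = 5·45·44 = 9900; DE = 45·44·43 = 85140; EF = 44·43·36 = 68112.
Length 3: A..C: k=1: 0+9450+31·42·45=68040; k=2: 6510+0+31·5·45=13485 → min 13485 | B..D: k=2: 0+9900+42·5·44=19140; k=3: 9450+0+42·45·44=92610 → min 19140 | C..E: k=3: 0+85140+5·45·43=94815; k=4: 9900+0+5·44·43=19360 → min 19360 | D..F: k=4: 0+68112+45·44·36=139392; k=5: 85140+0+45·43·36=154800 → min 139392.
Length 4: A..D: k=1: 0+19140+31·42·44=76428; k=2: 6510+9900+31·5·44=23230; k=3: 13485+0+31·45·44=74865 → min 23230 | B..E: k=2: 0+19360+42·5·43=28390; k=3: 9450+85140+42·45·43=175860; k=4: 19140+0+42·44·43=98604 → min 28390 | C..F: k=3: 0+139392+5·45·36=147492; k=4: 9900+68112+5·44·36=85932; k=5: 19360+0+5·43·36=27100 → min 27100.
Length 5: A..E: k=1: 0+28390+31·42·43=84376; k=2: 6510+19360+31·5·43=32535; k=3: 13485+85140+31·45·43=158610; k=4: 23230+0+31·44·43=81882 → min 32535 | B..F: k=2: 0+27100+42·5·36=34660; k=3: 9450+139392+42·45·36=216882; k=4: 19140+68112+42·44·36=153780; k=5: 28390+0+42·43·36=93406 → min 34660.
Length 6: A..F: k=1: 0+34660+31·42·36=81532; k=2: 6510+27100+31·5·36=39190; k=3: 13485+139392+31·45·36=203097; k=4: 23230+68112+31·44·36=140446; k=5: 32535+0+31·43·36=80523 → min 39190.
Optimal order: ((A·B)·(((C·D)·E)·F)) with cost 39190.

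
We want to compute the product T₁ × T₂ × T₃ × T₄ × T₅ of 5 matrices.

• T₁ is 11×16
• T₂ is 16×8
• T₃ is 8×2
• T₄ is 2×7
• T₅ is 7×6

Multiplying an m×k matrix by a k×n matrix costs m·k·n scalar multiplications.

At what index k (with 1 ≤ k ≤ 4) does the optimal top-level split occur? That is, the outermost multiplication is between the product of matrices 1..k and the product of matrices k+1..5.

Adjacent pairs: T₁T₂ = 11·16·8 = 1408; T₂T₃ = 16·8·2 = 256; T₃T₄ = 8·2·7 = 112; T₄T₅ = 2·7·6 = 84.
Length 3: T₁..T₃: k=1: 0+256+11·16·2=608; k=2: 1408+0+11·8·2=1584 → min 608 | T₂..T₄: k=2: 0+112+16·8·7=1008; k=3: 256+0+16·2·7=480 → min 480 | T₃..T₅: k=3: 0+84+8·2·6=180; k=4: 112+0+8·7·6=448 → min 180.
Length 4: T₁..T₄: k=1: 0+480+11·16·7=1712; k=2: 1408+112+11·8·7=2136; k=3: 608+0+11·2·7=762 → min 762 | T₂..T₅: k=2: 0+180+16·8·6=948; k=3: 256+84+16·2·6=532; k=4: 480+0+16·7·6=1152 → min 532.
Top-level splits: k=1: (T₁..T₁)·(T₂..T₅) → 0+532+11·16·6 = 1588; k=2: (T₁..T₂)·(T₃..T₅) → 1408+180+11·8·6 = 2116; k=3: (T₁..T₃)·(T₄..T₅) → 608+84+11·2·6 = 824; k=4: (T₁..T₄)·(T₅..T₅) → 762+0+11·7·6 = 1224.
Best split is after T₃, i.e. k = 3.

3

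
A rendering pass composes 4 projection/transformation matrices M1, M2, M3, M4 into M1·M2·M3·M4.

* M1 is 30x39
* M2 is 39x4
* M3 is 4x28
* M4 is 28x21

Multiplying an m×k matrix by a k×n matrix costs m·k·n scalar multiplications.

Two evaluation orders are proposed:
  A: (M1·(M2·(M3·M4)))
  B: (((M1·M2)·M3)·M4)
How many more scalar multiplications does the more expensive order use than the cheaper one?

Order A = (M1·(M2·(M3·M4))): (M3·M4): 4×28 by 28×21 → 4×21, cost 4·28·21 = 2352; (M2·(M3·M4)): 39×4 by 4×21 → 39×21, cost 39·4·21 = 3276; cumulative 5628; (M1·(M2·(M3·M4))): 30×39 by 39×21 → 30×21, cost 30·39·21 = 24570; cumulative 30198. Total 30198.
Order B = (((M1·M2)·M3)·M4): (M1·M2): 30×39 by 39×4 → 30×4, cost 30·39·4 = 4680; ((M1·M2)·M3): 30×4 by 4×28 → 30×28, cost 30·4·28 = 3360; cumulative 8040; (((M1·M2)·M3)·M4): 30×28 by 28×21 → 30×21, cost 30·28·21 = 17640; cumulative 25680. Total 25680.
Difference: |30198 − 25680| = 4518.

4518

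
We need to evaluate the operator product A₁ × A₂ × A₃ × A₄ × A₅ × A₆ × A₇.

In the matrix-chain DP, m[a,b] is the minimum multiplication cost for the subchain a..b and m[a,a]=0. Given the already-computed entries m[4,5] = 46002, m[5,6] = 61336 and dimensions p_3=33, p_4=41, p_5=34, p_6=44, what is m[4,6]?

95370

m[4,6] = min over k∈[4,5] of m[4,k]+m[k+1,6]+p_{3}·p_k·p_{6}.
k=4: 0 + 61336 + 33·41·44 = 120868; k=5: 46002 + 0 + 33·34·44 = 95370.
Minimum: 95370 at k=5.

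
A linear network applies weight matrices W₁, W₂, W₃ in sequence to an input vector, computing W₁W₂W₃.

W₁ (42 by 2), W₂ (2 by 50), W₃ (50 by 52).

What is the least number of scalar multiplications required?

9568

Order (W₁(W₂W₃)): (W₂W₃): 2×50 by 50×52 → 2×52, cost 2·50·52 = 5200; (W₁(W₂W₃)): 42×2 by 2×52 → 42×52, cost 42·2·52 = 4368; cumulative 9568. Total 9568.
Order ((W₁W₂)W₃): (W₁W₂): 42×2 by 2×50 → 42×50, cost 42·2·50 = 4200; ((W₁W₂)W₃): 42×50 by 50×52 → 42×52, cost 42·50·52 = 109200; cumulative 113400. Total 113400.
Minimum: 9568.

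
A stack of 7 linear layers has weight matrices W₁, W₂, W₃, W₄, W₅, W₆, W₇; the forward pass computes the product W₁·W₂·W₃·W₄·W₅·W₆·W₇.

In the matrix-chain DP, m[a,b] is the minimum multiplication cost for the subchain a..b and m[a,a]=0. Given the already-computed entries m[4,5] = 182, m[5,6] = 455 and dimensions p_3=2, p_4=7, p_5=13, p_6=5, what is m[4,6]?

312

m[4,6] = min over k∈[4,5] of m[4,k]+m[k+1,6]+p_{3}·p_k·p_{6}.
k=4: 0 + 455 + 2·7·5 = 525; k=5: 182 + 0 + 2·13·5 = 312.
Minimum: 312 at k=5.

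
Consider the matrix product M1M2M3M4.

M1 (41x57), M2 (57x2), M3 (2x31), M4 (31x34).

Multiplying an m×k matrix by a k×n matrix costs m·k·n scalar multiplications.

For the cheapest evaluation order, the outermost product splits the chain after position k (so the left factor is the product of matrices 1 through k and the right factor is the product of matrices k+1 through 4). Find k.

2

Adjacent pairs: M1M2 = 41·57·2 = 4674; M2M3 = 57·2·31 = 3534; M3M4 = 2·31·34 = 2108.
Length 3: M1..M3: k=1: 0+3534+41·57·31=75981; k=2: 4674+0+41·2·31=7216 → min 7216 | M2..M4: k=2: 0+2108+57·2·34=5984; k=3: 3534+0+57·31·34=63612 → min 5984.
Top-level splits: k=1: (M1..M1)·(M2..M4) → 0+5984+41·57·34 = 85442; k=2: (M1..M2)·(M3..M4) → 4674+2108+41·2·34 = 9570; k=3: (M1..M3)·(M4..M4) → 7216+0+41·31·34 = 50430.
Best split is after M2, i.e. k = 2.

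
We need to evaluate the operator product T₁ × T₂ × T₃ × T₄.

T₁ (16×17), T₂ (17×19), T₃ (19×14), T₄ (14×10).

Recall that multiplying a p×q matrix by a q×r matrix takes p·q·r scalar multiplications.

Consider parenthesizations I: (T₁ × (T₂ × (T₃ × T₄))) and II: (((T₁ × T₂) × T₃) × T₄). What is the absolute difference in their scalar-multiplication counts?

3054

Order I = (T₁ × (T₂ × (T₃ × T₄))): (T₃ × T₄): 19×14 by 14×10 → 19×10, cost 19·14·10 = 2660; (T₂ × (T₃ × T₄)): 17×19 by 19×10 → 17×10, cost 17·19·10 = 3230; cumulative 5890; (T₁ × (T₂ × (T₃ × T₄))): 16×17 by 17×10 → 16×10, cost 16·17·10 = 2720; cumulative 8610. Total 8610.
Order II = (((T₁ × T₂) × T₃) × T₄): (T₁ × T₂): 16×17 by 17×19 → 16×19, cost 16·17·19 = 5168; ((T₁ × T₂) × T₃): 16×19 by 19×14 → 16×14, cost 16·19·14 = 4256; cumulative 9424; (((T₁ × T₂) × T₃) × T₄): 16×14 by 14×10 → 16×10, cost 16·14·10 = 2240; cumulative 11664. Total 11664.
Difference: |8610 − 11664| = 3054.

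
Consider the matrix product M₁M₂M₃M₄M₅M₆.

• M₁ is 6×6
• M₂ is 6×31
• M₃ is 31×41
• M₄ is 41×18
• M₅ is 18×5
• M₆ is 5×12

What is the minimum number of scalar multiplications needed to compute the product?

Adjacent pairs: M₁M₂ = 6·6·31 = 1116; M₂M₃ = 6·31·41 = 7626; M₃M₄ = 31·41·18 = 22878; M₄M₅ = 41·18·5 = 3690; M₅M₆ = 18·5·12 = 1080.
Length 3: M₁..M₃: k=1: 0+7626+6·6·41=9102; k=2: 1116+0+6·31·41=8742 → min 8742 | M₂..M₄: k=2: 0+22878+6·31·18=26226; k=3: 7626+0+6·41·18=12054 → min 12054 | M₃..M₅: k=3: 0+3690+31·41·5=10045; k=4: 22878+0+31·18·5=25668 → min 10045 | M₄..M₆: k=4: 0+1080+41·18·12=9936; k=5: 3690+0+41·5·12=6150 → min 6150.
Length 4: M₁..M₄: k=1: 0+12054+6·6·18=12702; k=2: 1116+22878+6·31·18=27342; k=3: 8742+0+6·41·18=13170 → min 12702 | M₂..M₅: k=2: 0+10045+6·31·5=10975; k=3: 7626+3690+6·41·5=12546; k=4: 12054+0+6·18·5=12594 → min 10975 | M₃..M₆: k=3: 0+6150+31·41·12=21402; k=4: 22878+1080+31·18·12=30654; k=5: 10045+0+31·5·12=11905 → min 11905.
Length 5: M₁..M₅: k=1: 0+10975+6·6·5=11155; k=2: 1116+10045+6·31·5=12091; k=3: 8742+3690+6·41·5=13662; k=4: 12702+0+6·18·5=13242 → min 11155 | M₂..M₆: k=2: 0+11905+6·31·12=14137; k=3: 7626+6150+6·41·12=16728; k=4: 12054+1080+6·18·12=14430; k=5: 10975+0+6·5·12=11335 → min 11335.
Length 6: M₁..M₆: k=1: 0+11335+6·6·12=11767; k=2: 1116+11905+6·31·12=15253; k=3: 8742+6150+6·41·12=17844; k=4: 12702+1080+6·18·12=15078; k=5: 11155+0+6·5·12=11515 → min 11515.
Optimal order: ((M₁(M₂(M₃(M₄M₅))))M₆) with cost 11515.

11515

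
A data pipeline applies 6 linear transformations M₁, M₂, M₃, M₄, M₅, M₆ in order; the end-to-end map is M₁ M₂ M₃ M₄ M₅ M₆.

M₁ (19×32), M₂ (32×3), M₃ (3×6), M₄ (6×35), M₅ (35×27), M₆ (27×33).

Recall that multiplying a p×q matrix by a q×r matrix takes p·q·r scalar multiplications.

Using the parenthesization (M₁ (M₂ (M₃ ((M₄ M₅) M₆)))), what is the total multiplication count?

(M₄ M₅): 6×35 by 35×27 → 6×27, cost 6·35·27 = 5670
((M₄ M₅) M₆): 6×27 by 27×33 → 6×33, cost 6·27·33 = 5346; cumulative 11016
(M₃ ((M₄ M₅) M₆)): 3×6 by 6×33 → 3×33, cost 3·6·33 = 594; cumulative 11610
(M₂ (M₃ ((M₄ M₅) M₆))): 32×3 by 3×33 → 32×33, cost 32·3·33 = 3168; cumulative 14778
(M₁ (M₂ (M₃ ((M₄ M₅) M₆)))): 19×32 by 32×33 → 19×33, cost 19·32·33 = 20064; cumulative 34842
Total: 34842 scalar multiplications.

34842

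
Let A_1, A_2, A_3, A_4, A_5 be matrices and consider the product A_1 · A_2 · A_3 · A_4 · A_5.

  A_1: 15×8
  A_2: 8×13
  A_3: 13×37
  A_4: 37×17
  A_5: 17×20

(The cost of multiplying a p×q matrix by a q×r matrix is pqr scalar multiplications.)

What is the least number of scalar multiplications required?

Adjacent pairs: A_1A_2 = 15·8·13 = 1560; A_2A_3 = 8·13·37 = 3848; A_3A_4 = 13·37·17 = 8177; A_4A_5 = 37·17·20 = 12580.
Length 3: A_1..A_3: k=1: 0+3848+15·8·37=8288; k=2: 1560+0+15·13·37=8775 → min 8288 | A_2..A_4: k=2: 0+8177+8·13·17=9945; k=3: 3848+0+8·37·17=8880 → min 8880 | A_3..A_5: k=3: 0+12580+13·37·20=22200; k=4: 8177+0+13·17·20=12597 → min 12597.
Length 4: A_1..A_4: k=1: 0+8880+15·8·17=10920; k=2: 1560+8177+15·13·17=13052; k=3: 8288+0+15·37·17=17723 → min 10920 | A_2..A_5: k=2: 0+12597+8·13·20=14677; k=3: 3848+12580+8·37·20=22348; k=4: 8880+0+8·17·20=11600 → min 11600.
Length 5: A_1..A_5: k=1: 0+11600+15·8·20=14000; k=2: 1560+12597+15·13·20=18057; k=3: 8288+12580+15·37·20=31968; k=4: 10920+0+15·17·20=16020 → min 14000.
Optimal order: (A_1 · (((A_2 · A_3) · A_4) · A_5)) with cost 14000.

14000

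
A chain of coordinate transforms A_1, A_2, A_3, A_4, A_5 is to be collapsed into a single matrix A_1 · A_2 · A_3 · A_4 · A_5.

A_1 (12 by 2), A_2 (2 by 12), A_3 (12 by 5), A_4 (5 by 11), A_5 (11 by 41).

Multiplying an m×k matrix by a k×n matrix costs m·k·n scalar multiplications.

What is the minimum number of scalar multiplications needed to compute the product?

2116

Adjacent pairs: A_1A_2 = 12·2·12 = 288; A_2A_3 = 2·12·5 = 120; A_3A_4 = 12·5·11 = 660; A_4A_5 = 5·11·41 = 2255.
Length 3: A_1..A_3: k=1: 0+120+12·2·5=240; k=2: 288+0+12·12·5=1008 → min 240 | A_2..A_4: k=2: 0+660+2·12·11=924; k=3: 120+0+2·5·11=230 → min 230 | A_3..A_5: k=3: 0+2255+12·5·41=4715; k=4: 660+0+12·11·41=6072 → min 4715.
Length 4: A_1..A_4: k=1: 0+230+12·2·11=494; k=2: 288+660+12·12·11=2532; k=3: 240+0+12·5·11=900 → min 494 | A_2..A_5: k=2: 0+4715+2·12·41=5699; k=3: 120+2255+2·5·41=2785; k=4: 230+0+2·11·41=1132 → min 1132.
Length 5: A_1..A_5: k=1: 0+1132+12·2·41=2116; k=2: 288+4715+12·12·41=10907; k=3: 240+2255+12·5·41=4955; k=4: 494+0+12·11·41=5906 → min 2116.
Optimal order: (A_1 · (((A_2 · A_3) · A_4) · A_5)) with cost 2116.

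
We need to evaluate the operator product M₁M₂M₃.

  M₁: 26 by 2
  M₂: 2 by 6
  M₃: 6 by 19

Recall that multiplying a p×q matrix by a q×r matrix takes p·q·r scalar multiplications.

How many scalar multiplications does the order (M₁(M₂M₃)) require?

(M₂M₃): 2×6 by 6×19 → 2×19, cost 2·6·19 = 228
(M₁(M₂M₃)): 26×2 by 2×19 → 26×19, cost 26·2·19 = 988; cumulative 1216
Total: 1216 scalar multiplications.

1216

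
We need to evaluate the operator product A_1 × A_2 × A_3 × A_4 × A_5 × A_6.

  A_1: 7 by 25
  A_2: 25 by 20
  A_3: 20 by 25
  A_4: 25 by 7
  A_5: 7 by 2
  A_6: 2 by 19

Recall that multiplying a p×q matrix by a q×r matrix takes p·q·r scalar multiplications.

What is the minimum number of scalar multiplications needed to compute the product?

2966

Adjacent pairs: A_1A_2 = 7·25·20 = 3500; A_2A_3 = 25·20·25 = 12500; A_3A_4 = 20·25·7 = 3500; A_4A_5 = 25·7·2 = 350; A_5A_6 = 7·2·19 = 266.
Length 3: A_1..A_3: k=1: 0+12500+7·25·25=16875; k=2: 3500+0+7·20·25=7000 → min 7000 | A_2..A_4: k=2: 0+3500+25·20·7=7000; k=3: 12500+0+25·25·7=16875 → min 7000 | A_3..A_5: k=3: 0+350+20·25·2=1350; k=4: 3500+0+20·7·2=3780 → min 1350 | A_4..A_6: k=4: 0+266+25·7·19=3591; k=5: 350+0+25·2·19=1300 → min 1300.
Length 4: A_1..A_4: k=1: 0+7000+7·25·7=8225; k=2: 3500+3500+7·20·7=7980; k=3: 7000+0+7·25·7=8225 → min 7980 | A_2..A_5: k=2: 0+1350+25·20·2=2350; k=3: 12500+350+25·25·2=14100; k=4: 7000+0+25·7·2=7350 → min 2350 | A_3..A_6: k=3: 0+1300+20·25·19=10800; k=4: 3500+266+20·7·19=6426; k=5: 1350+0+20·2·19=2110 → min 2110.
Length 5: A_1..A_5: k=1: 0+2350+7·25·2=2700; k=2: 3500+1350+7·20·2=5130; k=3: 7000+350+7·25·2=7700; k=4: 7980+0+7·7·2=8078 → min 2700 | A_2..A_6: k=2: 0+2110+25·20·19=11610; k=3: 12500+1300+25·25·19=25675; k=4: 7000+266+25·7·19=10591; k=5: 2350+0+25·2·19=3300 → min 3300.
Length 6: A_1..A_6: k=1: 0+3300+7·25·19=6625; k=2: 3500+2110+7·20·19=8270; k=3: 7000+1300+7·25·19=11625; k=4: 7980+266+7·7·19=9177; k=5: 2700+0+7·2·19=2966 → min 2966.
Optimal order: ((A_1 × (A_2 × (A_3 × (A_4 × A_5)))) × A_6) with cost 2966.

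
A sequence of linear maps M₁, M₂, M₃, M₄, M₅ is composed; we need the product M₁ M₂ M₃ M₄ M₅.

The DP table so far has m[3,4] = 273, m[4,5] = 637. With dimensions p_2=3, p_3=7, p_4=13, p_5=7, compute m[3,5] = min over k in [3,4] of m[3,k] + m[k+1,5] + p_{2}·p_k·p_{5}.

m[3,5] = min over k∈[3,4] of m[3,k]+m[k+1,5]+p_{2}·p_k·p_{5}.
k=3: 0 + 637 + 3·7·7 = 784; k=4: 273 + 0 + 3·13·7 = 546.
Minimum: 546 at k=4.

546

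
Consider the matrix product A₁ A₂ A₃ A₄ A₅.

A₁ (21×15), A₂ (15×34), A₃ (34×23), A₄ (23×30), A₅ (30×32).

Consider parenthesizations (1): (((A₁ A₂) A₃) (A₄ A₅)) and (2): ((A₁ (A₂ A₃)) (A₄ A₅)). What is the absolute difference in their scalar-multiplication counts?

Order (1) = (((A₁ A₂) A₃) (A₄ A₅)): (A₁ A₂): 21×15 by 15×34 → 21×34, cost 21·15·34 = 10710; ((A₁ A₂) A₃): 21×34 by 34×23 → 21×23, cost 21·34·23 = 16422; cumulative 27132; (A₄ A₅): 23×30 by 30×32 → 23×32, cost 23·30·32 = 22080; (((A₁ A₂) A₃) (A₄ A₅)): 21×23 by 23×32 → 21×32, cost 21·23·32 = 15456; cumulative 64668. Total 64668.
Order (2) = ((A₁ (A₂ A₃)) (A₄ A₅)): (A₂ A₃): 15×34 by 34×23 → 15×23, cost 15·34·23 = 11730; (A₁ (A₂ A₃)): 21×15 by 15×23 → 21×23, cost 21·15·23 = 7245; cumulative 18975; (A₄ A₅): 23×30 by 30×32 → 23×32, cost 23·30·32 = 22080; ((A₁ (A₂ A₃)) (A₄ A₅)): 21×23 by 23×32 → 21×32, cost 21·23·32 = 15456; cumulative 56511. Total 56511.
Difference: |64668 − 56511| = 8157.

8157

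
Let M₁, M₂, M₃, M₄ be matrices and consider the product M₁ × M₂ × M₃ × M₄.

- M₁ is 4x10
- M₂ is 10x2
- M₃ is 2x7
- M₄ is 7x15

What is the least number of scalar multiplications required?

Adjacent pairs: M₁M₂ = 4·10·2 = 80; M₂M₃ = 10·2·7 = 140; M₃M₄ = 2·7·15 = 210.
Length 3: M₁..M₃: k=1: 0+140+4·10·7=420; k=2: 80+0+4·2·7=136 → min 136 | M₂..M₄: k=2: 0+210+10·2·15=510; k=3: 140+0+10·7·15=1190 → min 510.
Length 4: M₁..M₄: k=1: 0+510+4·10·15=1110; k=2: 80+210+4·2·15=410; k=3: 136+0+4·7·15=556 → min 410.
Optimal order: ((M₁ × M₂) × (M₃ × M₄)) with cost 410.

410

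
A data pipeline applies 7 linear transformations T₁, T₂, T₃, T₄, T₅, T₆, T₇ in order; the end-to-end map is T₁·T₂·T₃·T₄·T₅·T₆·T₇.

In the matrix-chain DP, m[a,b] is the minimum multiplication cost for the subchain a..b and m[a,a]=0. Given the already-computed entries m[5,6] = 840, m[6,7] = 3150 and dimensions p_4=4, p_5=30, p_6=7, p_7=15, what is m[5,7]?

m[5,7] = min over k∈[5,6] of m[5,k]+m[k+1,7]+p_{4}·p_k·p_{7}.
k=5: 0 + 3150 + 4·30·15 = 4950; k=6: 840 + 0 + 4·7·15 = 1260.
Minimum: 1260 at k=6.

1260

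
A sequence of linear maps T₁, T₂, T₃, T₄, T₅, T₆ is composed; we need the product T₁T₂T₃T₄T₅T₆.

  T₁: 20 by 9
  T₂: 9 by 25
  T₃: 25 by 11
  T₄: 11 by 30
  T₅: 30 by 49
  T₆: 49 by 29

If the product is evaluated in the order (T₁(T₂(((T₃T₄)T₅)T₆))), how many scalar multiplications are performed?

92270

(T₃T₄): 25×11 by 11×30 → 25×30, cost 25·11·30 = 8250
((T₃T₄)T₅): 25×30 by 30×49 → 25×49, cost 25·30·49 = 36750; cumulative 45000
(((T₃T₄)T₅)T₆): 25×49 by 49×29 → 25×29, cost 25·49·29 = 35525; cumulative 80525
(T₂(((T₃T₄)T₅)T₆)): 9×25 by 25×29 → 9×29, cost 9·25·29 = 6525; cumulative 87050
(T₁(T₂(((T₃T₄)T₅)T₆))): 20×9 by 9×29 → 20×29, cost 20·9·29 = 5220; cumulative 92270
Total: 92270 scalar multiplications.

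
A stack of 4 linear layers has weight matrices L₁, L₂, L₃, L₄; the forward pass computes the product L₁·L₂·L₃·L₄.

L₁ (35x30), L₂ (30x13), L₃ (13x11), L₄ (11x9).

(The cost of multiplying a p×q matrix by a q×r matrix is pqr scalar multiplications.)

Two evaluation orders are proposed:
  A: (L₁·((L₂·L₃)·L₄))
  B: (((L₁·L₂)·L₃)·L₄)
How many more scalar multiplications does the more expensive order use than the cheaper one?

Order A = (L₁·((L₂·L₃)·L₄)): (L₂·L₃): 30×13 by 13×11 → 30×11, cost 30·13·11 = 4290; ((L₂·L₃)·L₄): 30×11 by 11×9 → 30×9, cost 30·11·9 = 2970; cumulative 7260; (L₁·((L₂·L₃)·L₄)): 35×30 by 30×9 → 35×9, cost 35·30·9 = 9450; cumulative 16710. Total 16710.
Order B = (((L₁·L₂)·L₃)·L₄): (L₁·L₂): 35×30 by 30×13 → 35×13, cost 35·30·13 = 13650; ((L₁·L₂)·L₃): 35×13 by 13×11 → 35×11, cost 35·13·11 = 5005; cumulative 18655; (((L₁·L₂)·L₃)·L₄): 35×11 by 11×9 → 35×9, cost 35·11·9 = 3465; cumulative 22120. Total 22120.
Difference: |16710 − 22120| = 5410.

5410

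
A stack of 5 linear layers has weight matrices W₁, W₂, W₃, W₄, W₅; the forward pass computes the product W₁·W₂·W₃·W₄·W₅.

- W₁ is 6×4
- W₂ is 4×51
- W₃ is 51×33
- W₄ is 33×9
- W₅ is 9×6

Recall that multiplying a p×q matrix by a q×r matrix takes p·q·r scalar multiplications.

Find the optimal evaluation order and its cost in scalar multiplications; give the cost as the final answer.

Adjacent pairs: W₁W₂ = 6·4·51 = 1224; W₂W₃ = 4·51·33 = 6732; W₃W₄ = 51·33·9 = 15147; W₄W₅ = 33·9·6 = 1782.
Length 3: W₁..W₃: k=1: 0+6732+6·4·33=7524; k=2: 1224+0+6·51·33=11322 → min 7524 | W₂..W₄: k=2: 0+15147+4·51·9=16983; k=3: 6732+0+4·33·9=7920 → min 7920 | W₃..W₅: k=3: 0+1782+51·33·6=11880; k=4: 15147+0+51·9·6=17901 → min 11880.
Length 4: W₁..W₄: k=1: 0+7920+6·4·9=8136; k=2: 1224+15147+6·51·9=19125; k=3: 7524+0+6·33·9=9306 → min 8136 | W₂..W₅: k=2: 0+11880+4·51·6=13104; k=3: 6732+1782+4·33·6=9306; k=4: 7920+0+4·9·6=8136 → min 8136.
Length 5: W₁..W₅: k=1: 0+8136+6·4·6=8280; k=2: 1224+11880+6·51·6=14940; k=3: 7524+1782+6·33·6=10494; k=4: 8136+0+6·9·6=8460 → min 8280.
Optimal parenthesization: (W₁·(((W₂·W₃)·W₄)·W₅)) with cost 8280.

8280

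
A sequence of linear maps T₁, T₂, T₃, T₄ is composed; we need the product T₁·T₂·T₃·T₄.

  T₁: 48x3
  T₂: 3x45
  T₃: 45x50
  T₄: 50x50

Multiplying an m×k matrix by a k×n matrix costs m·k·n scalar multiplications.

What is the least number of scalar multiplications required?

Adjacent pairs: T₁T₂ = 48·3·45 = 6480; T₂T₃ = 3·45·50 = 6750; T₃T₄ = 45·50·50 = 112500.
Length 3: T₁..T₃: k=1: 0+6750+48·3·50=13950; k=2: 6480+0+48·45·50=114480 → min 13950 | T₂..T₄: k=2: 0+112500+3·45·50=119250; k=3: 6750+0+3·50·50=14250 → min 14250.
Length 4: T₁..T₄: k=1: 0+14250+48·3·50=21450; k=2: 6480+112500+48·45·50=226980; k=3: 13950+0+48·50·50=133950 → min 21450.
Optimal order: (T₁·((T₂·T₃)·T₄)) with cost 21450.

21450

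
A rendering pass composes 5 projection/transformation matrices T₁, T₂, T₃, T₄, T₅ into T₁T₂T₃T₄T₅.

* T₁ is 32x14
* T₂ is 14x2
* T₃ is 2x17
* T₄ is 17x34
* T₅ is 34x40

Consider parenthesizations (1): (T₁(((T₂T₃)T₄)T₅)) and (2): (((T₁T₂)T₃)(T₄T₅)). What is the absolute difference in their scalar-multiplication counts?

1336

Order (1) = (T₁(((T₂T₃)T₄)T₅)): (T₂T₃): 14×2 by 2×17 → 14×17, cost 14·2·17 = 476; ((T₂T₃)T₄): 14×17 by 17×34 → 14×34, cost 14·17·34 = 8092; cumulative 8568; (((T₂T₃)T₄)T₅): 14×34 by 34×40 → 14×40, cost 14·34·40 = 19040; cumulative 27608; (T₁(((T₂T₃)T₄)T₅)): 32×14 by 14×40 → 32×40, cost 32·14·40 = 17920; cumulative 45528. Total 45528.
Order (2) = (((T₁T₂)T₃)(T₄T₅)): (T₁T₂): 32×14 by 14×2 → 32×2, cost 32·14·2 = 896; ((T₁T₂)T₃): 32×2 by 2×17 → 32×17, cost 32·2·17 = 1088; cumulative 1984; (T₄T₅): 17×34 by 34×40 → 17×40, cost 17·34·40 = 23120; (((T₁T₂)T₃)(T₄T₅)): 32×17 by 17×40 → 32×40, cost 32·17·40 = 21760; cumulative 46864. Total 46864.
Difference: |45528 − 46864| = 1336.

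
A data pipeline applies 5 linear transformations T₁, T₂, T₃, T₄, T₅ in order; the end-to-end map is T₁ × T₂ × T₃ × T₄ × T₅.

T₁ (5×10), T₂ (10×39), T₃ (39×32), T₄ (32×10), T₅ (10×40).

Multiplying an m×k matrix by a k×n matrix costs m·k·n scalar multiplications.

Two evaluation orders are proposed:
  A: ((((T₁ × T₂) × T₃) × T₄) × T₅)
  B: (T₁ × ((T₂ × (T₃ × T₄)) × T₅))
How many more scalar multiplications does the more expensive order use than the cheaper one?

10590

Order A = ((((T₁ × T₂) × T₃) × T₄) × T₅): (T₁ × T₂): 5×10 by 10×39 → 5×39, cost 5·10·39 = 1950; ((T₁ × T₂) × T₃): 5×39 by 39×32 → 5×32, cost 5·39·32 = 6240; cumulative 8190; (((T₁ × T₂) × T₃) × T₄): 5×32 by 32×10 → 5×10, cost 5·32·10 = 1600; cumulative 9790; ((((T₁ × T₂) × T₃) × T₄) × T₅): 5×10 by 10×40 → 5×40, cost 5·10·40 = 2000; cumulative 11790. Total 11790.
Order B = (T₁ × ((T₂ × (T₃ × T₄)) × T₅)): (T₃ × T₄): 39×32 by 32×10 → 39×10, cost 39·32·10 = 12480; (T₂ × (T₃ × T₄)): 10×39 by 39×10 → 10×10, cost 10·39·10 = 3900; cumulative 16380; ((T₂ × (T₃ × T₄)) × T₅): 10×10 by 10×40 → 10×40, cost 10·10·40 = 4000; cumulative 20380; (T₁ × ((T₂ × (T₃ × T₄)) × T₅)): 5×10 by 10×40 → 5×40, cost 5·10·40 = 2000; cumulative 22380. Total 22380.
Difference: |11790 − 22380| = 10590.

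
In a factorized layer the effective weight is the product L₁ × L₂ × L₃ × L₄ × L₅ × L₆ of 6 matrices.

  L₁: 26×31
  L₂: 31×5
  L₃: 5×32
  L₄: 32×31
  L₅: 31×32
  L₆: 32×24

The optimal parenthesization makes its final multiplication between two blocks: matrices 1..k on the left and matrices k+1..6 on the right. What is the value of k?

Adjacent pairs: L₁L₂ = 26·31·5 = 4030; L₂L₃ = 31·5·32 = 4960; L₃L₄ = 5·32·31 = 4960; L₄L₅ = 32·31·32 = 31744; L₅L₆ = 31·32·24 = 23808.
Length 3: L₁..L₃: k=1: 0+4960+26·31·32=30752; k=2: 4030+0+26·5·32=8190 → min 8190 | L₂..L₄: k=2: 0+4960+31·5·31=9765; k=3: 4960+0+31·32·31=35712 → min 9765 | L₃..L₅: k=3: 0+31744+5·32·32=36864; k=4: 4960+0+5·31·32=9920 → min 9920 | L₄..L₆: k=4: 0+23808+32·31·24=47616; k=5: 31744+0+32·32·24=56320 → min 47616.
Length 4: L₁..L₄: k=1: 0+9765+26·31·31=34751; k=2: 4030+4960+26·5·31=13020; k=3: 8190+0+26·32·31=33982 → min 13020 | L₂..L₅: k=2: 0+9920+31·5·32=14880; k=3: 4960+31744+31·32·32=68448; k=4: 9765+0+31·31·32=40517 → min 14880 | L₃..L₆: k=3: 0+47616+5·32·24=51456; k=4: 4960+23808+5·31·24=32488; k=5: 9920+0+5·32·24=13760 → min 13760.
Length 5: L₁..L₅: k=1: 0+14880+26·31·32=40672; k=2: 4030+9920+26·5·32=18110; k=3: 8190+31744+26·32·32=66558; k=4: 13020+0+26·31·32=38812 → min 18110 | L₂..L₆: k=2: 0+13760+31·5·24=17480; k=3: 4960+47616+31·32·24=76384; k=4: 9765+23808+31·31·24=56637; k=5: 14880+0+31·32·24=38688 → min 17480.
Top-level splits: k=1: (L₁..L₁)·(L₂..L₆) → 0+17480+26·31·24 = 36824; k=2: (L₁..L₂)·(L₃..L₆) → 4030+13760+26·5·24 = 20910; k=3: (L₁..L₃)·(L₄..L₆) → 8190+47616+26·32·24 = 75774; k=4: (L₁..L₄)·(L₅..L₆) → 13020+23808+26·31·24 = 56172; k=5: (L₁..L₅)·(L₆..L₆) → 18110+0+26·32·24 = 38078.
Best split is after L₂, i.e. k = 2.

2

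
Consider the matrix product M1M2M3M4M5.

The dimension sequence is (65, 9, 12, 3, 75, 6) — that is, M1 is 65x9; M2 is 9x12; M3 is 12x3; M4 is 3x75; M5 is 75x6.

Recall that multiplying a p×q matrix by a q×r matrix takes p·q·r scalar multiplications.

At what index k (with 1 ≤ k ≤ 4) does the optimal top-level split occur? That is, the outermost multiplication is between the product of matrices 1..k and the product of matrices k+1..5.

Adjacent pairs: M1M2 = 65·9·12 = 7020; M2M3 = 9·12·3 = 324; M3M4 = 12·3·75 = 2700; M4M5 = 3·75·6 = 1350.
Length 3: M1..M3: k=1: 0+324+65·9·3=2079; k=2: 7020+0+65·12·3=9360 → min 2079 | M2..M4: k=2: 0+2700+9·12·75=10800; k=3: 324+0+9·3·75=2349 → min 2349 | M3..M5: k=3: 0+1350+12·3·6=1566; k=4: 2700+0+12·75·6=8100 → min 1566.
Length 4: M1..M4: k=1: 0+2349+65·9·75=46224; k=2: 7020+2700+65·12·75=68220; k=3: 2079+0+65·3·75=16704 → min 16704 | M2..M5: k=2: 0+1566+9·12·6=2214; k=3: 324+1350+9·3·6=1836; k=4: 2349+0+9·75·6=6399 → min 1836.
Top-level splits: k=1: (M1..M1)·(M2..M5) → 0+1836+65·9·6 = 5346; k=2: (M1..M2)·(M3..M5) → 7020+1566+65·12·6 = 13266; k=3: (M1..M3)·(M4..M5) → 2079+1350+65·3·6 = 4599; k=4: (M1..M4)·(M5..M5) → 16704+0+65·75·6 = 45954.
Best split is after M3, i.e. k = 3.

3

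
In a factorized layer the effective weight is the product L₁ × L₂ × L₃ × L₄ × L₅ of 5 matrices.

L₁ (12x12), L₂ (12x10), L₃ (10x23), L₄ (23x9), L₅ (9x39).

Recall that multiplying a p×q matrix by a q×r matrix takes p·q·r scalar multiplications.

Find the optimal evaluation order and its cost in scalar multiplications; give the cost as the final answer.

Adjacent pairs: L₁L₂ = 12·12·10 = 1440; L₂L₃ = 12·10·23 = 2760; L₃L₄ = 10·23·9 = 2070; L₄L₅ = 23·9·39 = 8073.
Length 3: L₁..L₃: k=1: 0+2760+12·12·23=6072; k=2: 1440+0+12·10·23=4200 → min 4200 | L₂..L₄: k=2: 0+2070+12·10·9=3150; k=3: 2760+0+12·23·9=5244 → min 3150 | L₃..L₅: k=3: 0+8073+10·23·39=17043; k=4: 2070+0+10·9·39=5580 → min 5580.
Length 4: L₁..L₄: k=1: 0+3150+12·12·9=4446; k=2: 1440+2070+12·10·9=4590; k=3: 4200+0+12·23·9=6684 → min 4446 | L₂..L₅: k=2: 0+5580+12·10·39=10260; k=3: 2760+8073+12·23·39=21597; k=4: 3150+0+12·9·39=7362 → min 7362.
Length 5: L₁..L₅: k=1: 0+7362+12·12·39=12978; k=2: 1440+5580+12·10·39=11700; k=3: 4200+8073+12·23·39=23037; k=4: 4446+0+12·9·39=8658 → min 8658.
Optimal parenthesization: ((L₁ × (L₂ × (L₃ × L₄))) × L₅) with cost 8658.

8658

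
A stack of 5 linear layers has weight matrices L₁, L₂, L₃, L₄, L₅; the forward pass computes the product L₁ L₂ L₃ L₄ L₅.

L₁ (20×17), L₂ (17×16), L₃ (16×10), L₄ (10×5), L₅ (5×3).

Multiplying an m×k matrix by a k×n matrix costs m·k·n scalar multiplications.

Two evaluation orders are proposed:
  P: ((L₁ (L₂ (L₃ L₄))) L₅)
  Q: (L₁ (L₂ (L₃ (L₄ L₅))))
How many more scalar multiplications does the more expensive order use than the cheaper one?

Order P = ((L₁ (L₂ (L₃ L₄))) L₅): (L₃ L₄): 16×10 by 10×5 → 16×5, cost 16·10·5 = 800; (L₂ (L₃ L₄)): 17×16 by 16×5 → 17×5, cost 17·16·5 = 1360; cumulative 2160; (L₁ (L₂ (L₃ L₄))): 20×17 by 17×5 → 20×5, cost 20·17·5 = 1700; cumulative 3860; ((L₁ (L₂ (L₃ L₄))) L₅): 20×5 by 5×3 → 20×3, cost 20·5·3 = 300; cumulative 4160. Total 4160.
Order Q = (L₁ (L₂ (L₃ (L₄ L₅)))): (L₄ L₅): 10×5 by 5×3 → 10×3, cost 10·5·3 = 150; (L₃ (L₄ L₅)): 16×10 by 10×3 → 16×3, cost 16·10·3 = 480; cumulative 630; (L₂ (L₃ (L₄ L₅))): 17×16 by 16×3 → 17×3, cost 17·16·3 = 816; cumulative 1446; (L₁ (L₂ (L₃ (L₄ L₅)))): 20×17 by 17×3 → 20×3, cost 20·17·3 = 1020; cumulative 2466. Total 2466.
Difference: |4160 − 2466| = 1694.

1694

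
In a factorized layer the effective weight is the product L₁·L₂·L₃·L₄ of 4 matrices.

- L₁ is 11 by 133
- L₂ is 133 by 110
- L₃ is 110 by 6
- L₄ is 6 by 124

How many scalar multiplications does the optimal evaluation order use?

Adjacent pairs: L₁L₂ = 11·133·110 = 160930; L₂L₃ = 133·110·6 = 87780; L₃L₄ = 110·6·124 = 81840.
Length 3: L₁..L₃: k=1: 0+87780+11·133·6=96558; k=2: 160930+0+11·110·6=168190 → min 96558 | L₂..L₄: k=2: 0+81840+133·110·124=1895960; k=3: 87780+0+133·6·124=186732 → min 186732.
Length 4: L₁..L₄: k=1: 0+186732+11·133·124=368144; k=2: 160930+81840+11·110·124=392810; k=3: 96558+0+11·6·124=104742 → min 104742.
Optimal order: ((L₁·(L₂·L₃))·L₄) with cost 104742.

104742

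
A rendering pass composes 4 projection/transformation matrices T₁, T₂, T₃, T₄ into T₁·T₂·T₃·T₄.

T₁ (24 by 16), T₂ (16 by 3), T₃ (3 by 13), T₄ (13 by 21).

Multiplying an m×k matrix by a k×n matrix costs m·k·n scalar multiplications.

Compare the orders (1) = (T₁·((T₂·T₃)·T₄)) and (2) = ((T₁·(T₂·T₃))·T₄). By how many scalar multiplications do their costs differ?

888

Order (1) = (T₁·((T₂·T₃)·T₄)): (T₂·T₃): 16×3 by 3×13 → 16×13, cost 16·3·13 = 624; ((T₂·T₃)·T₄): 16×13 by 13×21 → 16×21, cost 16·13·21 = 4368; cumulative 4992; (T₁·((T₂·T₃)·T₄)): 24×16 by 16×21 → 24×21, cost 24·16·21 = 8064; cumulative 13056. Total 13056.
Order (2) = ((T₁·(T₂·T₃))·T₄): (T₂·T₃): 16×3 by 3×13 → 16×13, cost 16·3·13 = 624; (T₁·(T₂·T₃)): 24×16 by 16×13 → 24×13, cost 24·16·13 = 4992; cumulative 5616; ((T₁·(T₂·T₃))·T₄): 24×13 by 13×21 → 24×21, cost 24·13·21 = 6552; cumulative 12168. Total 12168.
Difference: |13056 − 12168| = 888.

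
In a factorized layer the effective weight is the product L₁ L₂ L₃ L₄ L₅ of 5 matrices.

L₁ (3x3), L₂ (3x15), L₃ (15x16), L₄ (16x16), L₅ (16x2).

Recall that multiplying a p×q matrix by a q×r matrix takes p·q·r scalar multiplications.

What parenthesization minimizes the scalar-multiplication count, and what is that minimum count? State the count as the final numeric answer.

1100

Adjacent pairs: L₁L₂ = 3·3·15 = 135; L₂L₃ = 3·15·16 = 720; L₃L₄ = 15·16·16 = 3840; L₄L₅ = 16·16·2 = 512.
Length 3: L₁..L₃: k=1: 0+720+3·3·16=864; k=2: 135+0+3·15·16=855 → min 855 | L₂..L₄: k=2: 0+3840+3·15·16=4560; k=3: 720+0+3·16·16=1488 → min 1488 | L₃..L₅: k=3: 0+512+15·16·2=992; k=4: 3840+0+15·16·2=4320 → min 992.
Length 4: L₁..L₄: k=1: 0+1488+3·3·16=1632; k=2: 135+3840+3·15·16=4695; k=3: 855+0+3·16·16=1623 → min 1623 | L₂..L₅: k=2: 0+992+3·15·2=1082; k=3: 720+512+3·16·2=1328; k=4: 1488+0+3·16·2=1584 → min 1082.
Length 5: L₁..L₅: k=1: 0+1082+3·3·2=1100; k=2: 135+992+3·15·2=1217; k=3: 855+512+3·16·2=1463; k=4: 1623+0+3·16·2=1719 → min 1100.
Optimal parenthesization: (L₁ (L₂ (L₃ (L₄ L₅)))) with cost 1100.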